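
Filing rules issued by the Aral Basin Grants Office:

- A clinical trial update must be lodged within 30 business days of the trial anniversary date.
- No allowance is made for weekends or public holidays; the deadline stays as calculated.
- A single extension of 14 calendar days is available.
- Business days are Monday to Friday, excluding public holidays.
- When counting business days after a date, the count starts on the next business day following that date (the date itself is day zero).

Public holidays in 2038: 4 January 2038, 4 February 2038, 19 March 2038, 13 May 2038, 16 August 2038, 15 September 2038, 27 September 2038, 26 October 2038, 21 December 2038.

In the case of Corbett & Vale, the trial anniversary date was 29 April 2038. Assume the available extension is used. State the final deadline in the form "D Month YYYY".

25 June 2038

30 business days after 29 April 2038, excluding weekends and holidays, is 11 June 2038.
11 June 2038 falls on a Friday. The rules make no weekend/holiday allowance, so it remains 11 June 2038.
Applying the 14-calendar-day extension: 11 June 2038 + 14 days = 25 June 2038.
25 June 2038 is a Friday; no weekend or holiday adjustment applies.
Final deadline: 25 June 2038.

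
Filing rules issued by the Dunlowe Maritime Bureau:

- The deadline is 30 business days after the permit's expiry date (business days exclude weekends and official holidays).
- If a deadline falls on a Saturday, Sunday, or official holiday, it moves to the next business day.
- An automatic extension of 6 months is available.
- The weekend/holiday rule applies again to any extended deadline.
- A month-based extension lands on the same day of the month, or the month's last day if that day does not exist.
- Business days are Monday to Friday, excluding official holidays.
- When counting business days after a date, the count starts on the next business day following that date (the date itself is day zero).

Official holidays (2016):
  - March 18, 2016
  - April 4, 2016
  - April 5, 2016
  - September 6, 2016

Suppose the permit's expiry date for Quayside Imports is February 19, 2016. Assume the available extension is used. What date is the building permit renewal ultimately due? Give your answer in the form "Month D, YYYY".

Starting the day after February 19, 2016 and counting 30 business days lands on April 6, 2016.
April 6, 2016 (Wednesday) is already a business day.
Add 6 months to April 6, 2016: October 6, 2016.
October 6, 2016 is a Thursday and not a listed holiday, so it stands.
Deadline: October 6, 2016.

October 6, 2016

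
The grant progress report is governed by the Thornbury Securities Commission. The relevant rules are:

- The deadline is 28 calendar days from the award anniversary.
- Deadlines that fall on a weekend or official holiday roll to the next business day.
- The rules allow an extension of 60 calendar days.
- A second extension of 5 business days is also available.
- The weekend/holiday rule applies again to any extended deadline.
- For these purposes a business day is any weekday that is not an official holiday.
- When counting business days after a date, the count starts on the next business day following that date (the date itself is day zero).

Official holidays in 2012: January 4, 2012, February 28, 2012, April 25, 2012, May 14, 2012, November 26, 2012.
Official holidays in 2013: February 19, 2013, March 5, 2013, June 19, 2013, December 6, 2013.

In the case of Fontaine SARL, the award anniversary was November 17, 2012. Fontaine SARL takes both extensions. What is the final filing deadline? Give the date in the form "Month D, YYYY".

February 25, 2013

Adding 28 calendar days to November 17, 2012 gives December 15, 2012.
Because December 15, 2012 is a Saturday, the deadline becomes December 17, 2012 (Monday).
The 60-calendar-day extension moves the deadline from December 17, 2012 to February 15, 2013.
February 15, 2013 is a Friday and not a listed holiday, so it stands.
Counting 5 further business days from February 15, 2013 reaches February 25, 2013.
February 25, 2013 (Monday) is already a business day.
Deadline: February 25, 2013.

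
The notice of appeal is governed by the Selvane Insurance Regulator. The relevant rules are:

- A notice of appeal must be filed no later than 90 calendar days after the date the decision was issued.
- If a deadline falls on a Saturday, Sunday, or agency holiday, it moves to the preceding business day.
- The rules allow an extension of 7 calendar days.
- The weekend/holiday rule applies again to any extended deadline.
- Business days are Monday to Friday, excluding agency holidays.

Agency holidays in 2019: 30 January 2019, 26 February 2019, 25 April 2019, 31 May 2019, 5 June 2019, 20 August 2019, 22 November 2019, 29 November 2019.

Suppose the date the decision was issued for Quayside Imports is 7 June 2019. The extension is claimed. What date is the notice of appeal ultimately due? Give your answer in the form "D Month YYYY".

12 September 2019

From 7 June 2019, 90 calendar days later is 5 September 2019.
Since 5 September 2019 is a Thursday and not a holiday, the date is unchanged.
The 7-calendar-day extension moves the deadline from 5 September 2019 to 12 September 2019.
12 September 2019 (Thursday) is already a business day.
So the filing is due 12 September 2019.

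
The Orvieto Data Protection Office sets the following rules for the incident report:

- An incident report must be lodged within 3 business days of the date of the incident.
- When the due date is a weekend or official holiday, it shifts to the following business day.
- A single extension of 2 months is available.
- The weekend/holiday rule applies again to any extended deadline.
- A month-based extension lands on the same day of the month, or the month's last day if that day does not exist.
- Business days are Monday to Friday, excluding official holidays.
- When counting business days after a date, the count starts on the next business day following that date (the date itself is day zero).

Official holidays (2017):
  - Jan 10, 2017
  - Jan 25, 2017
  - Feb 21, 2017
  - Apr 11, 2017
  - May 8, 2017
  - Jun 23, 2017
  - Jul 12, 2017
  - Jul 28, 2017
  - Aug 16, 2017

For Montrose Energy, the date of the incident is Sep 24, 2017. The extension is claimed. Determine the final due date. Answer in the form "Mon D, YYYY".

Starting the day after Sep 24, 2017 and counting 3 business days lands on Sep 27, 2017.
Sep 27, 2017 is a Wednesday and not a listed holiday, so it stands.
The 2 months extension carries Sep 27, 2017 to Nov 27, 2017.
Nov 27, 2017 (Monday) is already a business day.
The final due date is Nov 27, 2017.

Nov 27, 2017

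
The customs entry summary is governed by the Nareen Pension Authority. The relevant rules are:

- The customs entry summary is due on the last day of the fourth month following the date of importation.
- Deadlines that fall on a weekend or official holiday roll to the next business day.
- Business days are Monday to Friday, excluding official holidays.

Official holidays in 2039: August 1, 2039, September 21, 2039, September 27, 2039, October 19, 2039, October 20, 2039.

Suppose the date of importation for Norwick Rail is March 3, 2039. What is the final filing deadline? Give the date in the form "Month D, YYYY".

The fourth month after March 3, 2039 is July 2039, whose last day is July 31, 2039.
July 31, 2039 is a Sunday, so it moves to the next business day, August 2, 2039 (Tuesday).
Final deadline: August 2, 2039.

August 2, 2039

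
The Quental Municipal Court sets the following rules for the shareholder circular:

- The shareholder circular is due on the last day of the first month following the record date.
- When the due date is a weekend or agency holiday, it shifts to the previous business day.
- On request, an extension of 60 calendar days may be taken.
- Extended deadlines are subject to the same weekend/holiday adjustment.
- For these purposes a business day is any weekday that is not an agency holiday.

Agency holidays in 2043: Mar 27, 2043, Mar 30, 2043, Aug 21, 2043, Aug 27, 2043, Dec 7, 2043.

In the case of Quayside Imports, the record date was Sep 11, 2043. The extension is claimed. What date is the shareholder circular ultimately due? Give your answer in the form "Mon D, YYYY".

Dec 29, 2043

1 month after Sep 11, 2043 falls in October 2043; the last day of that month is Oct 31, 2043.
Because Oct 31, 2043 is a Saturday, the deadline becomes Oct 30, 2043 (Friday).
With the 60-day extension, Oct 30, 2043 becomes Dec 29, 2043.
Dec 29, 2043 is a Tuesday and not a listed holiday, so it stands.
So the filing is due Dec 29, 2043.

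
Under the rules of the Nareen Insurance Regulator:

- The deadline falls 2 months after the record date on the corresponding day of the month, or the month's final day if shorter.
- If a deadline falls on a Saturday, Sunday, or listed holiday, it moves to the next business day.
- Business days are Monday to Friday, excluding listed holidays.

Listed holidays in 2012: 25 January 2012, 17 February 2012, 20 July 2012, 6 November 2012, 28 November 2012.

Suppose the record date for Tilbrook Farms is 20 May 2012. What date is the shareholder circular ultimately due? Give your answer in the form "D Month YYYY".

23 July 2012

Moving 2 months forward from 20 May 2012 on the corresponding day gives 20 July 2012.
20 July 2012 is a listed holiday; the next business day is 23 July 2012 (Monday).
The final due date is 23 July 2012.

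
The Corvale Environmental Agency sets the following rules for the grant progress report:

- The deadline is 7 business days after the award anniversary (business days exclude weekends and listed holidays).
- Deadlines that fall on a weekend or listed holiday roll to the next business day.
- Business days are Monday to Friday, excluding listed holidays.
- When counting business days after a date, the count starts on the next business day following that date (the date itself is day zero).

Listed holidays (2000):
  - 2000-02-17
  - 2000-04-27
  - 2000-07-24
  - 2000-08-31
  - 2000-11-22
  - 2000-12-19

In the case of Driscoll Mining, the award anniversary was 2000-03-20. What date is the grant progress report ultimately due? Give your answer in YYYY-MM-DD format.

2000-03-29

Counting 7 business days after 2000-03-20 (skipping weekends and listed holidays) reaches 2000-03-29.
Since 2000-03-29 is a Wednesday and not a holiday, the date is unchanged.
So the filing is due 2000-03-29.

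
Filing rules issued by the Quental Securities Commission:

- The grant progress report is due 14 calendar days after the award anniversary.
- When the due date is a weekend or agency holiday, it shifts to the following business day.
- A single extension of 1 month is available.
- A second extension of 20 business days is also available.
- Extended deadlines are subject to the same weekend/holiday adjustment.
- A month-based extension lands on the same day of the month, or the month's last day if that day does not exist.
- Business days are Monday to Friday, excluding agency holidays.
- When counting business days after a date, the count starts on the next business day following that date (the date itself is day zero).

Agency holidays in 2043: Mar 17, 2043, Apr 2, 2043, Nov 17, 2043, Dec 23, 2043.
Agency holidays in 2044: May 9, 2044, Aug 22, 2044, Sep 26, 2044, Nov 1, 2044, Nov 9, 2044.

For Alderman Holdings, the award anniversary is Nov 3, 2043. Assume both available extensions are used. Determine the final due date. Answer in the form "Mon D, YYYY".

Trigger date Nov 3, 2043 + 14 calendar days = Nov 17, 2043.
Because Nov 17, 2043 is a listed holiday, the deadline becomes Nov 18, 2043 (Wednesday).
Add 1 month to Nov 18, 2043: Dec 18, 2043.
Dec 18, 2043 falls on a Friday, which is a business day, so no adjustment is needed.
The 20-business-day extension runs from Dec 18, 2043 to Jan 18, 2044.
Jan 18, 2044 falls on a Monday, which is a business day, so no adjustment is needed.
So the filing is due Jan 18, 2044.

Jan 18, 2044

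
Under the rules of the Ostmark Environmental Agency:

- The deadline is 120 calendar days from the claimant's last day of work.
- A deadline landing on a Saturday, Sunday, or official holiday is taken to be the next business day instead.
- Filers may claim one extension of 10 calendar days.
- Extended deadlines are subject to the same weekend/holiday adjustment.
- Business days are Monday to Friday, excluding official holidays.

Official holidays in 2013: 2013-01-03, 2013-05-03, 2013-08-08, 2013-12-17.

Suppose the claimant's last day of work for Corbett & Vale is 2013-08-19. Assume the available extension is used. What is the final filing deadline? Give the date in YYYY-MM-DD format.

From 2013-08-19, 120 calendar days later is 2013-12-17.
2013-12-17 is a listed holiday; the next business day is 2013-12-18 (Wednesday).
Applying the 10-calendar-day extension: 2013-12-18 + 10 days = 2013-12-28.
Because 2013-12-28 is a Saturday, the deadline becomes 2013-12-30 (Monday).
The final due date is 2013-12-30.

2013-12-30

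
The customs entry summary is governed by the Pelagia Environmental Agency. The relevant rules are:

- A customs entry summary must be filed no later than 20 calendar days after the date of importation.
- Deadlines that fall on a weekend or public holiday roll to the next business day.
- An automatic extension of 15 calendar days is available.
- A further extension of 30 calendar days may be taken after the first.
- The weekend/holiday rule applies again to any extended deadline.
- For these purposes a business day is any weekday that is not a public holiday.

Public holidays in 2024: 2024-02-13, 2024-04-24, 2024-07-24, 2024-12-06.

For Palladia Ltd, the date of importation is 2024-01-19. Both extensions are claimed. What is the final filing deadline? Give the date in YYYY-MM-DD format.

From 2024-01-19, 20 calendar days later is 2024-02-08.
2024-02-08 is a Thursday and not a listed holiday, so it stands.
Add the 15 calendar-day extension to 2024-02-08: 2024-02-23.
2024-02-23 is a Friday and not a listed holiday, so it stands.
Add the 30 calendar-day extension to 2024-02-23: 2024-03-24.
Because 2024-03-24 is a Sunday, the deadline becomes 2024-03-25 (Monday).
So the filing is due 2024-03-25.

2024-03-25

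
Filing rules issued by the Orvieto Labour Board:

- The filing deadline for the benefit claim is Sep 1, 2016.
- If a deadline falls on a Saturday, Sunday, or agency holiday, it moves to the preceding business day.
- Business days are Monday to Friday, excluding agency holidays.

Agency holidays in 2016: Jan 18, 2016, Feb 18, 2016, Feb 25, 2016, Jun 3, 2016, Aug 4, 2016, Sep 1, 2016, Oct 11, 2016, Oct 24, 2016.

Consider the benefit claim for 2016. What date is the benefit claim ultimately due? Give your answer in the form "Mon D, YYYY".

The statutory due date is Sep 1, 2016.
Sep 1, 2016 is a listed holiday, so it moves to the preceding business day, Aug 31, 2016 (Wednesday).
So the filing is due Aug 31, 2016.

Aug 31, 2016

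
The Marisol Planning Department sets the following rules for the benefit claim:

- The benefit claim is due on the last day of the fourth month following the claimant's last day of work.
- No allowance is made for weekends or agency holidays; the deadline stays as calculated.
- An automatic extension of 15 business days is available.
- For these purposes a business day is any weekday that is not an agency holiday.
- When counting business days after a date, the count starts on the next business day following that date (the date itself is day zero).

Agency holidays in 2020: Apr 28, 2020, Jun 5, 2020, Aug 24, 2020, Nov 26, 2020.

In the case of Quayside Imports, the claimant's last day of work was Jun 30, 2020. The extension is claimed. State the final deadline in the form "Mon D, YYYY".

Nov 20, 2020

4 months after Jun 30, 2020 is October 2020; that month ends on Oct 31, 2020.
Oct 31, 2020 is a Saturday; no weekend or holiday adjustment applies.
Counting 15 further business days from Oct 31, 2020 reaches Nov 20, 2020.
No adjustment is made for weekends or holidays, so Nov 20, 2020 stands.
Deadline: Nov 20, 2020.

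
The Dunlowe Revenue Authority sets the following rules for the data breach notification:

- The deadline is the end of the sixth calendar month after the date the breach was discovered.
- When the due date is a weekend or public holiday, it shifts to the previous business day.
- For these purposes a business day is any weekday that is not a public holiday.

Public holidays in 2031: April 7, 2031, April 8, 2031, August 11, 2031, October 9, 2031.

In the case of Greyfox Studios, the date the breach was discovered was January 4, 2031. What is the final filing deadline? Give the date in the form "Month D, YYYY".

July 31, 2031

6 months after January 4, 2031 is July 2031; that month ends on July 31, 2031.
July 31, 2031 is a Thursday and not a listed holiday, so it stands.
Deadline: July 31, 2031.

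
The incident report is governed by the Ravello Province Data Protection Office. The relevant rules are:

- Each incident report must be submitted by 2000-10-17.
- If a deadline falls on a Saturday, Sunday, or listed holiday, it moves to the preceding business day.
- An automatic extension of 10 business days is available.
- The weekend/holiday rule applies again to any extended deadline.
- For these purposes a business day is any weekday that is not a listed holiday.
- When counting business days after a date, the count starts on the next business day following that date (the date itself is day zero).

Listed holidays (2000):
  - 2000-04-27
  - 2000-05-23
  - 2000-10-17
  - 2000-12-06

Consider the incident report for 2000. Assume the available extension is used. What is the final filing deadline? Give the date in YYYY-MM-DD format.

Start from the fixed due date, 2000-10-17.
Because 2000-10-17 is a listed holiday, the deadline becomes 2000-10-16 (Monday).
Applying the 10-business-day extension: 10 business days after 2000-10-16 is 2000-10-31.
2000-10-31 falls on a Tuesday, which is a business day, so no adjustment is needed.
So the filing is due 2000-10-31.

2000-10-31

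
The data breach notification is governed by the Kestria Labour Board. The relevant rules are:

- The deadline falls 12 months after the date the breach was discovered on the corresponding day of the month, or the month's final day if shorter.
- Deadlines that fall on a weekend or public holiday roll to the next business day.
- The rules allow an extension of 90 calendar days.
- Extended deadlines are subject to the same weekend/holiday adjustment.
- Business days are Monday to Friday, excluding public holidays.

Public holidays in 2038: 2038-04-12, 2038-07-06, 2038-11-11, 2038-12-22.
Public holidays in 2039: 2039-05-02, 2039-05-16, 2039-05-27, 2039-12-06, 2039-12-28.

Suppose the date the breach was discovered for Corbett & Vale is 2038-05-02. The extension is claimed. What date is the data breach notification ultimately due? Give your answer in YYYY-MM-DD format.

12 months from 2038-05-02 is 2039-05-02.
2039-05-02 is a listed holiday; the next business day is 2039-05-03 (Tuesday).
With the 90-day extension, 2039-05-03 becomes 2039-08-01.
2039-08-01 falls on a Monday, which is a business day, so no adjustment is needed.
Final deadline: 2039-08-01.

2039-08-01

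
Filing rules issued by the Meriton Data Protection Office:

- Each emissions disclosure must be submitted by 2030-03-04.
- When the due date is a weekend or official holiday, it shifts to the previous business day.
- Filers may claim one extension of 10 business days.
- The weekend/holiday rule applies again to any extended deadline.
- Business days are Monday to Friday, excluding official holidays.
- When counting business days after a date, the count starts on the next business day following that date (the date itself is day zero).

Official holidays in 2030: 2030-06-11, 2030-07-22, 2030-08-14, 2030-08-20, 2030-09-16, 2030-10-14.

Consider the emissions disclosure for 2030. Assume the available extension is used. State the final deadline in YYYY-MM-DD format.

2030-03-18

The statutory due date is 2030-03-04.
2030-03-04 falls on a Monday, which is a business day, so no adjustment is needed.
The 10-business-day extension runs from 2030-03-04 to 2030-03-18.
2030-03-18 (Monday) is already a business day.
The final due date is 2030-03-18.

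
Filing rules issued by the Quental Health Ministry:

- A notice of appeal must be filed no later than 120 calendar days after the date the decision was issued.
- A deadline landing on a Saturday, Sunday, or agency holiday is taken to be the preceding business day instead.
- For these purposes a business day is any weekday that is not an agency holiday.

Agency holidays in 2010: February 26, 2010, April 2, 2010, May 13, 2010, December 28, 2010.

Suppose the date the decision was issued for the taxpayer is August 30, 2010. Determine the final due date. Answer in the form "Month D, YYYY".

December 27, 2010

120 calendar days after August 30, 2010 is December 28, 2010.
December 28, 2010 is a listed holiday, so it moves to the preceding business day, December 27, 2010 (Monday).
The final due date is December 27, 2010.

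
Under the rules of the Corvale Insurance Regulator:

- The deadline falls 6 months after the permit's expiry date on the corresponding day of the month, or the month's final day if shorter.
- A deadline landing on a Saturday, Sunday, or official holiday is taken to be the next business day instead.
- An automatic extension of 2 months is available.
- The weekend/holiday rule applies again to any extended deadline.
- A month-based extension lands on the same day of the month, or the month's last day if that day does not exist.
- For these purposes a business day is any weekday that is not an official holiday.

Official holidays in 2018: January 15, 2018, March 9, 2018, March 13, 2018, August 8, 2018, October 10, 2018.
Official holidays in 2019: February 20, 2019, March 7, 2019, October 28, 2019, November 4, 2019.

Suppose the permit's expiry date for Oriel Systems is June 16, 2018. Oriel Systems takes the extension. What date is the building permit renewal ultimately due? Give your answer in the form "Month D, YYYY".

February 18, 2019

6 months after June 16, 2018, on the same day of the month, is December 16, 2018.
December 16, 2018 is a Sunday, so it moves to the next business day, December 17, 2018 (Monday).
The 2 months extension carries December 17, 2018 to February 17, 2019.
February 17, 2019 is a Sunday; the next business day is February 18, 2019 (Monday).
So the filing is due February 18, 2019.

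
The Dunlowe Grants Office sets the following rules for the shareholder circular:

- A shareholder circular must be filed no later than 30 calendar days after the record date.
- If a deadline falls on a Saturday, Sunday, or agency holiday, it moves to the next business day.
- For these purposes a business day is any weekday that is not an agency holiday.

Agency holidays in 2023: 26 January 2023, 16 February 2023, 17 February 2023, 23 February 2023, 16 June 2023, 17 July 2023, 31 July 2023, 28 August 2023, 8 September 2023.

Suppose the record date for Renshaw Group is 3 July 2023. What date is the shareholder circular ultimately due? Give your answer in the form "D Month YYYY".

2 August 2023

From 3 July 2023, 30 calendar days later is 2 August 2023.
2 August 2023 falls on a Wednesday, which is a business day, so no adjustment is needed.
Deadline: 2 August 2023.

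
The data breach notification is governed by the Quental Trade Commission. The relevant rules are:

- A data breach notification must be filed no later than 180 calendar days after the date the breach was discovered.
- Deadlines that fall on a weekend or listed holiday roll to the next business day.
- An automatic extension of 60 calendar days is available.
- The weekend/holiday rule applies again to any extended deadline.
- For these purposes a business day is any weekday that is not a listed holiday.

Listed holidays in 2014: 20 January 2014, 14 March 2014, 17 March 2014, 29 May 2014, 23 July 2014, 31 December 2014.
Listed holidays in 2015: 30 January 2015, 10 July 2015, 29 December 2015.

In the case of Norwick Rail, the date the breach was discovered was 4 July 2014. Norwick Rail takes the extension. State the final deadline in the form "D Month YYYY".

From 4 July 2014, 180 calendar days later is 31 December 2014.
Because 31 December 2014 is a listed holiday, the deadline becomes 1 January 2015 (Thursday).
With the 60-day extension, 1 January 2015 becomes 2 March 2015.
2 March 2015 (Monday) is already a business day.
The final due date is 2 March 2015.

2 March 2015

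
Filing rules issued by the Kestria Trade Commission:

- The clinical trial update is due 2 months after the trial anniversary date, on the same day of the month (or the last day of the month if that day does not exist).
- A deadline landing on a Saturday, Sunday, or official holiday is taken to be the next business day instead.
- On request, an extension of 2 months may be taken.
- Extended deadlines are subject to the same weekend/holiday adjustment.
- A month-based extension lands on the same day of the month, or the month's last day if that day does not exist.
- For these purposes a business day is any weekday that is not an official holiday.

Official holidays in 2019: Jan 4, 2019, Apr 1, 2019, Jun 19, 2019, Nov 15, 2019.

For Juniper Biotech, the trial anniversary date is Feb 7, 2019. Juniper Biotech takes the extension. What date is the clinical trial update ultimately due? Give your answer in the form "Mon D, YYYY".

Jun 10, 2019

2 months from Feb 7, 2019 is Apr 7, 2019.
Apr 7, 2019 falls on a Sunday. Rolling to the next business day gives Apr 8, 2019, a Monday.
The 2 months extension carries Apr 8, 2019 to Jun 8, 2019.
Jun 8, 2019 falls on a Saturday. Rolling to the next business day gives Jun 10, 2019, a Monday.
Deadline: Jun 10, 2019.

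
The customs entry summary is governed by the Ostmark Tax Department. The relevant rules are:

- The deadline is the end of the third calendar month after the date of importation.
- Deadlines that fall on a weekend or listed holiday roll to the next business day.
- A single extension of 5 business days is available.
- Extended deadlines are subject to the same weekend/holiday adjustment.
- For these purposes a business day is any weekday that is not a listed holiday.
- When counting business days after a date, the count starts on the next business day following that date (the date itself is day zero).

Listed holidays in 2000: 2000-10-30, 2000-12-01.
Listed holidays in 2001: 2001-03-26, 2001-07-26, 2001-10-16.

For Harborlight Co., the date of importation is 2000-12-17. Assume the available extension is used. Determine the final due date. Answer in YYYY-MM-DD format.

3 months after 2000-12-17 is March 2001; that month ends on 2001-03-31.
2001-03-31 falls on a Saturday. Rolling to the next business day gives 2001-04-02, a Monday.
Counting 5 further business days from 2001-04-02 reaches 2001-04-09.
2001-04-09 falls on a Monday, which is a business day, so no adjustment is needed.
Final deadline: 2001-04-09.

2001-04-09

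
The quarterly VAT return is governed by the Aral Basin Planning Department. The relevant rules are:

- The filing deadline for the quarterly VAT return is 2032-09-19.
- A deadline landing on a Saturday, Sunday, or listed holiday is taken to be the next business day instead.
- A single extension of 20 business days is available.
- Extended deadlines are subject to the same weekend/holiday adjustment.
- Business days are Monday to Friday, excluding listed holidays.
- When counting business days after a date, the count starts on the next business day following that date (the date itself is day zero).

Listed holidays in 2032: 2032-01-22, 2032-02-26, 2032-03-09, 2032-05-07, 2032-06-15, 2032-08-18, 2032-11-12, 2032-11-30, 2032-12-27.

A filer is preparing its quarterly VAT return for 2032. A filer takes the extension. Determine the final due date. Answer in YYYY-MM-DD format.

2032-10-18

The stated deadline is 2032-09-19.
Because 2032-09-19 is a Sunday, the deadline becomes 2032-09-20 (Monday).
Applying the 20-business-day extension: 20 business days after 2032-09-20 is 2032-10-18.
2032-10-18 (Monday) is already a business day.
Deadline: 2032-10-18.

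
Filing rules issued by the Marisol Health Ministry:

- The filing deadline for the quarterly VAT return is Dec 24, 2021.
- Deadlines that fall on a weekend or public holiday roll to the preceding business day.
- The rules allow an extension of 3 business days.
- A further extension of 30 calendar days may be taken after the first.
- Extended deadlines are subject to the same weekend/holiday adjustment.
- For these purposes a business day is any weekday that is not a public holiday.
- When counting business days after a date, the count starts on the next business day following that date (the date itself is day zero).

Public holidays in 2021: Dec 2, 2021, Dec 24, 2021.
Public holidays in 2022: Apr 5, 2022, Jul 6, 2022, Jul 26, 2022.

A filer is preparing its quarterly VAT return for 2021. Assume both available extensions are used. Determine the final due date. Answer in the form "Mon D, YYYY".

Start from the fixed due date, Dec 24, 2021.
Because Dec 24, 2021 is a listed holiday, the deadline becomes Dec 23, 2021 (Thursday).
The 3-business-day extension runs from Dec 23, 2021 to Dec 29, 2021.
Dec 29, 2021 is a Wednesday and not a listed holiday, so it stands.
Add the 30 calendar-day extension to Dec 29, 2021: Jan 28, 2022.
Jan 28, 2022 falls on a Friday, which is a business day, so no adjustment is needed.
The final due date is Jan 28, 2022.

Jan 28, 2022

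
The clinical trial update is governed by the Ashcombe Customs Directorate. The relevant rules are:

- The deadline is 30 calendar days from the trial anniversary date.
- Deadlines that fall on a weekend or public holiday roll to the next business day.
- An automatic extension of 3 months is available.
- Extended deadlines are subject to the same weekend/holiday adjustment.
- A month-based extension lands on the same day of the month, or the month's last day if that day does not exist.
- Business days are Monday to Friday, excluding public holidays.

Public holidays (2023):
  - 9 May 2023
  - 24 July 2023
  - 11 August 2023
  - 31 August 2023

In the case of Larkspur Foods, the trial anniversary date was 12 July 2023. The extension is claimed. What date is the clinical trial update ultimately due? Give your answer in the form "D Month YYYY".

30 calendar days after 12 July 2023 is 11 August 2023.
11 August 2023 is a listed holiday, so it moves to the next business day, 14 August 2023 (Monday).
Applying the 3 months extension: 3 months after 14 August 2023 is 14 November 2023.
Since 14 November 2023 is a Tuesday and not a holiday, the date is unchanged.
Deadline: 14 November 2023.

14 November 2023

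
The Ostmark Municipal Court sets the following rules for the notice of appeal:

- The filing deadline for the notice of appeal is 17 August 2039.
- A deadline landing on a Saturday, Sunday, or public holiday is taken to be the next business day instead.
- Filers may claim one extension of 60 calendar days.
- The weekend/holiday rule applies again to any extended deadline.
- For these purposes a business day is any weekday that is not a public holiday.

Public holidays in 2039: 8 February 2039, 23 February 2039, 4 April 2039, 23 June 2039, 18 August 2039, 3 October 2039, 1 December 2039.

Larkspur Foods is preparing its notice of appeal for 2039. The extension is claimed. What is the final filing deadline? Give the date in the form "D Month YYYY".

17 October 2039

Start from the fixed due date, 17 August 2039.
17 August 2039 (Wednesday) is already a business day.
Applying the 60-calendar-day extension: 17 August 2039 + 60 days = 16 October 2039.
Because 16 October 2039 is a Sunday, the deadline becomes 17 October 2039 (Monday).
Final deadline: 17 October 2039.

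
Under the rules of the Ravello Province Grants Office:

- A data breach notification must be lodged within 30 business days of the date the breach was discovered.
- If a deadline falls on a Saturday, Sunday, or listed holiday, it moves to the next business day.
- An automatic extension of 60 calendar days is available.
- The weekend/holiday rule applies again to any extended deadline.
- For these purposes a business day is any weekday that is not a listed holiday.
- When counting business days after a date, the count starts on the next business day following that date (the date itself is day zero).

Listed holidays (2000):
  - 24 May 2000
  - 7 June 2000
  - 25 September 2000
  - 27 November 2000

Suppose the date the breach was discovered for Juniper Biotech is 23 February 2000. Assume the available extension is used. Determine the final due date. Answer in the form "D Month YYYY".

30 business days after 23 February 2000, excluding weekends and holidays, is 5 April 2000.
5 April 2000 (Wednesday) is already a business day.
Applying the 60-calendar-day extension: 5 April 2000 + 60 days = 4 June 2000.
4 June 2000 is a Sunday, so it moves to the next business day, 5 June 2000 (Monday).
Deadline: 5 June 2000.

5 June 2000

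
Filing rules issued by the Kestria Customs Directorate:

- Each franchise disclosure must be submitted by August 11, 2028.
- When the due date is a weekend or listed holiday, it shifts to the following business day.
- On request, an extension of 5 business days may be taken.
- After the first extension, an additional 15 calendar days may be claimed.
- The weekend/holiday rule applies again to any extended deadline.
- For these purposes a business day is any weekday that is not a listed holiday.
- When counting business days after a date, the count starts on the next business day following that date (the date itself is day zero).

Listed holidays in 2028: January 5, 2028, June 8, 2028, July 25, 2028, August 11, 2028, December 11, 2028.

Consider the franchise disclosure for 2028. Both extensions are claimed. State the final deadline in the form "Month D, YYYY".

The stated deadline is August 11, 2028.
Because August 11, 2028 is a listed holiday, the deadline becomes August 14, 2028 (Monday).
The 5-business-day extension runs from August 14, 2028 to August 21, 2028.
August 21, 2028 is a Monday and not a listed holiday, so it stands.
With the 15-day extension, August 21, 2028 becomes September 5, 2028.
Since September 5, 2028 is a Tuesday and not a holiday, the date is unchanged.
The final due date is September 5, 2028.

September 5, 2028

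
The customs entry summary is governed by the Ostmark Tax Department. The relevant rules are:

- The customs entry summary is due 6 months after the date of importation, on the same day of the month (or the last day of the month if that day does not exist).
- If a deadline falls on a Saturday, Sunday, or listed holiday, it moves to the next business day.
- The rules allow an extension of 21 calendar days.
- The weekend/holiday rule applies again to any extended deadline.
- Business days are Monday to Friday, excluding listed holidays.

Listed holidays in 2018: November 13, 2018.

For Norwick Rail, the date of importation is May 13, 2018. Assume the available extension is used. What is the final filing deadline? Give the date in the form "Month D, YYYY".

December 5, 2018

6 months from May 13, 2018 is November 13, 2018.
November 13, 2018 falls on a listed holiday. Rolling to the next business day gives November 14, 2018, a Wednesday.
Add the 21 calendar-day extension to November 14, 2018: December 5, 2018.
December 5, 2018 (Wednesday) is already a business day.
Deadline: December 5, 2018.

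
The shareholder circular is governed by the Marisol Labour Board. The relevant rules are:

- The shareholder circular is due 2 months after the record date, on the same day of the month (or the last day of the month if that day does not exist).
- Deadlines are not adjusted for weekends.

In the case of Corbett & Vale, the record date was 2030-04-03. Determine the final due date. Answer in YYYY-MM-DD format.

Moving 2 months forward from 2030-04-03 on the corresponding day gives 2030-06-03.
2030-06-03 falls on a Monday. The rules make no weekend/holiday allowance, so it remains 2030-06-03.
So the filing is due 2030-06-03.

2030-06-03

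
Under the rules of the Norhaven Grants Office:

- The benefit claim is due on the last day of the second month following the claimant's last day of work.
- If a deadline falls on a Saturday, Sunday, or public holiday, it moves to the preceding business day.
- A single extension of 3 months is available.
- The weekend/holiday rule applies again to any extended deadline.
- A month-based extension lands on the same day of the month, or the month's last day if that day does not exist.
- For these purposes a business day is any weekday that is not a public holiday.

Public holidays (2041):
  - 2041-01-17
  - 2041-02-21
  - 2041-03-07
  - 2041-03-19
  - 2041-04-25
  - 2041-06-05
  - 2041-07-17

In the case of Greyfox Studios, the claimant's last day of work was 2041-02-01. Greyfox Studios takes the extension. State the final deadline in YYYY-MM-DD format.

2 months after 2041-02-01 is April 2041; that month ends on 2041-04-30.
2041-04-30 (Tuesday) is already a business day.
Add 3 months to 2041-04-30: 2041-07-30.
2041-07-30 (Tuesday) is already a business day.
So the filing is due 2041-07-30.

2041-07-30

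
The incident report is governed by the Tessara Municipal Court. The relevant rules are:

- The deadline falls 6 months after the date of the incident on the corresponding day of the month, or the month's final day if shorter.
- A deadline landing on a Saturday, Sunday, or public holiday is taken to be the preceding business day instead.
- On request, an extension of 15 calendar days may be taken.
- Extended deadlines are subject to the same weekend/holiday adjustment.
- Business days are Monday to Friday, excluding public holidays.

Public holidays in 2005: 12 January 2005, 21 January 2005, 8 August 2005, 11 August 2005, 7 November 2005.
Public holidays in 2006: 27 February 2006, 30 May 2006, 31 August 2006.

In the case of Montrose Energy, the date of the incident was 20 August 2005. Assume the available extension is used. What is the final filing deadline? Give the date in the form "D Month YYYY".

Moving 6 months forward from 20 August 2005 on the corresponding day gives 20 February 2006.
20 February 2006 falls on a Monday, which is a business day, so no adjustment is needed.
With the 15-day extension, 20 February 2006 becomes 7 March 2006.
7 March 2006 (Tuesday) is already a business day.
Deadline: 7 March 2006.

7 March 2006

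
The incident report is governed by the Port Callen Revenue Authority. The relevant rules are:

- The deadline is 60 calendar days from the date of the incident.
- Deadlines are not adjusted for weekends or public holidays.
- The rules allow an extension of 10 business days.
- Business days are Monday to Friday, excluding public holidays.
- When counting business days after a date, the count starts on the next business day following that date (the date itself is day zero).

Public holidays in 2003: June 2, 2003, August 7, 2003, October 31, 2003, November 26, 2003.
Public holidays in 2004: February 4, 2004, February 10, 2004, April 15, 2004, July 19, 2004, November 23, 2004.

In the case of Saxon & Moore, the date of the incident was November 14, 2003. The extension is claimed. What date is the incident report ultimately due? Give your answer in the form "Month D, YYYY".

January 27, 2004

Trigger date November 14, 2003 + 60 calendar days = January 13, 2004.
No adjustment is made for weekends or holidays, so January 13, 2004 stands.
The 10-business-day extension runs from January 13, 2004 to January 27, 2004.
No adjustment is made for weekends or holidays, so January 27, 2004 stands.
So the filing is due January 27, 2004.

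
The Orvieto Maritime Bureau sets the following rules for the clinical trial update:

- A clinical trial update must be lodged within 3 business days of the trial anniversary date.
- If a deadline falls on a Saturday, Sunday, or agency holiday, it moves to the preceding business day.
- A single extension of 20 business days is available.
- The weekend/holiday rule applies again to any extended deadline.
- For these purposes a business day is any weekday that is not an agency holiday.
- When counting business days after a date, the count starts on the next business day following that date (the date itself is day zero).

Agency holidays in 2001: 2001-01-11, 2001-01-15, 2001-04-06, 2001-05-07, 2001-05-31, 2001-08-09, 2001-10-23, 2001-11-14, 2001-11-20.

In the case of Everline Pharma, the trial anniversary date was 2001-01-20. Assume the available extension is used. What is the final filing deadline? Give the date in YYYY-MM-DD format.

2001-02-21

3 business days after 2001-01-20, excluding weekends and holidays, is 2001-01-24.
2001-01-24 is a Wednesday and not a listed holiday, so it stands.
Applying the 20-business-day extension: 20 business days after 2001-01-24 is 2001-02-21.
Since 2001-02-21 is a Wednesday and not a holiday, the date is unchanged.
The final due date is 2001-02-21.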